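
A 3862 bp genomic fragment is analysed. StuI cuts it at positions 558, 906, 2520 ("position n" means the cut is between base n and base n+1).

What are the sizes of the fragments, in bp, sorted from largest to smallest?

Linear molecule, 3 cuts → 4 fragments:
  558 − 0 = 558 bp
  906 − 558 = 348 bp
  2520 − 906 = 1614 bp
  3862 − 2520 = 1342 bp
Sorted largest to smallest: 1614, 1342, 558, 348 bp.

1614, 1342, 558, 348 bp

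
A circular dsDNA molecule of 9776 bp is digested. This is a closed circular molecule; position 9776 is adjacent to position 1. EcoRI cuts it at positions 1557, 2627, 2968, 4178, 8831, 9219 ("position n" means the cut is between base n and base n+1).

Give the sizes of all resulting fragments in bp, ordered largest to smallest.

Circular molecule, 6 cuts → 6 fragments:
  2627 − 1557 = 1070 bp
  2968 − 2627 = 341 bp
  4178 − 2968 = 1210 bp
  8831 − 4178 = 4653 bp
  9219 − 8831 = 388 bp
  wrap: 9776 − 9219 + 1557 = 2114 bp
Sorted largest to smallest: 4653, 2114, 1210, 1070, 388, 341 bp.

4653, 2114, 1210, 1070, 388, 341 bp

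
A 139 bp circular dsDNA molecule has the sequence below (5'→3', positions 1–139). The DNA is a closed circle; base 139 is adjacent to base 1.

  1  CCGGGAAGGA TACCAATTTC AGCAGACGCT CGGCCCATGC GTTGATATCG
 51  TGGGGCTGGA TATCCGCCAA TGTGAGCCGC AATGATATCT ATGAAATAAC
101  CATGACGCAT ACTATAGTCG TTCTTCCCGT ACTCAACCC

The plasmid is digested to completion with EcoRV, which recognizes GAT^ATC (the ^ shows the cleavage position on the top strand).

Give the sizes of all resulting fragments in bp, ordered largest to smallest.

99, 25, 15 bp

EcoRV sites (GATATC) start at positions 44, 59, 84.
EcoRV cuts after base 3 of each site, so after positions 46, 61, 86.
Circular molecule, 3 cuts → 3 fragments:
  47–61 → 15 bp
  62–86 → 25 bp
  87–139 then 1–46 → 53 + 46 = 99 bp
Sorted largest to smallest: 99, 25, 15 bp.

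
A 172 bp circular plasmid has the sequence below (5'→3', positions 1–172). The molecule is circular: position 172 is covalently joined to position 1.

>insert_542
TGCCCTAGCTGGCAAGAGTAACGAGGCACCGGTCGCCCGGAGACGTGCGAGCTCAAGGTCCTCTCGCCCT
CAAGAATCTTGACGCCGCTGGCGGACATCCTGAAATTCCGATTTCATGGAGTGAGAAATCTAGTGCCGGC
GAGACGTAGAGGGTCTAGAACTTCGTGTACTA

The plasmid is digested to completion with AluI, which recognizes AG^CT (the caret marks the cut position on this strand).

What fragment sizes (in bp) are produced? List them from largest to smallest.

AluI sites (AGCT) start at positions 7, 50.
AluI cuts after base 2 of each site, so after positions 8, 51.
Circular molecule, 2 cuts → 2 fragments:
  9–51 → 43 bp
  52–172 then 1–8 → 121 + 8 = 129 bp
Sorted largest to smallest: 129, 43 bp.

129, 43 bp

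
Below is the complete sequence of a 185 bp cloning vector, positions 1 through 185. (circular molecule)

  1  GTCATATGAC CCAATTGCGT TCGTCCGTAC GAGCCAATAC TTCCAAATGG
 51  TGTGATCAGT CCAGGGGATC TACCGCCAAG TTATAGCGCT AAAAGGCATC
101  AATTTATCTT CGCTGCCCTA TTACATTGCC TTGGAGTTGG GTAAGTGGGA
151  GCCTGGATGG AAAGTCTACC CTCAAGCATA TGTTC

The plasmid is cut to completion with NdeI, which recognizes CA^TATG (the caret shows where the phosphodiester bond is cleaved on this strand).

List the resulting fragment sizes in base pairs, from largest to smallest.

174, 11 bp

NdeI sites (CATATG) start at positions 3, 177.
NdeI cuts after base 2 of each site, so after positions 4, 178.
Circular molecule, 2 cuts → 2 fragments:
  5–178 → 174 bp
  179–185 then 1–4 → 7 + 4 = 11 bp
Sorted largest to smallest: 174, 11 bp.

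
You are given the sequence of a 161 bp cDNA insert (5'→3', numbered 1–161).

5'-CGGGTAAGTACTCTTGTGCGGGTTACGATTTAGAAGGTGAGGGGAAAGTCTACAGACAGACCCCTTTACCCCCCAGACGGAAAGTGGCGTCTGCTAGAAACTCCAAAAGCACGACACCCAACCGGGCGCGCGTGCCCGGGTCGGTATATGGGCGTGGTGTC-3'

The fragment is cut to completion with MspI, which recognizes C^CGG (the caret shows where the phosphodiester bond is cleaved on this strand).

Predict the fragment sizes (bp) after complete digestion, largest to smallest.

MspI sites (CCGG) start at positions 122, 136.
MspI cuts after the first base of each site, so after positions 122, 136.
Linear molecule, 2 cuts → 3 fragments:
  1–122 → 122 bp
  123–136 → 14 bp
  137–161 → 25 bp
Sorted largest to smallest: 122, 25, 14 bp.

122, 25, 14 bp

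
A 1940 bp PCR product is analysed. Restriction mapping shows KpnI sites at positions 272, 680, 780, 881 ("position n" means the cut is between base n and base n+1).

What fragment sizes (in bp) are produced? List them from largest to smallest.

1059, 408, 272, 101, 100 bp

Linear molecule, 4 cuts → 5 fragments:
  272 − 0 = 272 bp
  680 − 272 = 408 bp
  780 − 680 = 100 bp
  881 − 780 = 101 bp
  1940 − 881 = 1059 bp
Sorted largest to smallest: 1059, 408, 272, 101, 100 bp.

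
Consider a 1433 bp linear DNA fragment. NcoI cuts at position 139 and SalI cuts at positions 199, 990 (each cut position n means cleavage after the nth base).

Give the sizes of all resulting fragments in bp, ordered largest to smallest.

791, 443, 139, 60 bp

Combined cut positions (sorted): 139, 199, 990.
Linear molecule, 3 cuts → 4 fragments:
  139 − 0 = 139 bp
  199 − 139 = 60 bp
  990 − 199 = 791 bp
  1433 − 990 = 443 bp
Sorted largest to smallest: 791, 443, 139, 60 bp.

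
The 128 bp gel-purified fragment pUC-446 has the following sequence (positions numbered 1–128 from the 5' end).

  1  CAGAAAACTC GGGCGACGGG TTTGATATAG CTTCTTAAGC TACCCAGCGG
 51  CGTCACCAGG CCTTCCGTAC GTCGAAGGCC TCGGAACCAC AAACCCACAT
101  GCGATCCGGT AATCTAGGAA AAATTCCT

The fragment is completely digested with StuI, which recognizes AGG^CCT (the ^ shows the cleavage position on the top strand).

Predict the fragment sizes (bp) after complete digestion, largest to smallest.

60, 50, 18 bp

StuI sites (AGGCCT) start at positions 58, 76.
StuI cuts after base 3 of each site, so after positions 60, 78.
Linear molecule, 2 cuts → 3 fragments:
  1–60 → 60 bp
  61–78 → 18 bp
  79–128 → 50 bp
Sorted largest to smallest: 60, 50, 18 bp.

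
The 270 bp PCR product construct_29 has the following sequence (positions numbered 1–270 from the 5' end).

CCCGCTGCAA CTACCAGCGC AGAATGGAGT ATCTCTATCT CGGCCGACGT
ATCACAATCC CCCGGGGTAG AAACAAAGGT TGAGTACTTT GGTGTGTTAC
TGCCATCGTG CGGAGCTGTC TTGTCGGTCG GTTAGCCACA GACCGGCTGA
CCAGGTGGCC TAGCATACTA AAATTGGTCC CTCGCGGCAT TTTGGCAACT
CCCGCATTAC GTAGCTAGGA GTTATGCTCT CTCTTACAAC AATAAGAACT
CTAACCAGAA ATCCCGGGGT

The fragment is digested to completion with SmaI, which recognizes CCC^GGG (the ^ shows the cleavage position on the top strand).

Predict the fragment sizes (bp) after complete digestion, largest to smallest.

SmaI sites (CCCGGG) start at positions 61, 263.
SmaI cuts after base 3 of each site, so after positions 63, 265.
Linear molecule, 2 cuts → 3 fragments:
  1–63 → 63 bp
  64–265 → 202 bp
  266–270 → 5 bp
Sorted largest to smallest: 202, 63, 5 bp.

202, 63, 5 bp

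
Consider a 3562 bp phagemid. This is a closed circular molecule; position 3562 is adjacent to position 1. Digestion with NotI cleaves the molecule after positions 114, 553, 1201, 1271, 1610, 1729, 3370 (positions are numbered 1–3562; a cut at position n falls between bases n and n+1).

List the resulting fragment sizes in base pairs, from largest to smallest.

1641, 648, 439, 339, 306, 119, 70 bp

Circular molecule, 7 cuts → 7 fragments:
  553 − 114 = 439 bp
  1201 − 553 = 648 bp
  1271 − 1201 = 70 bp
  1610 − 1271 = 339 bp
  1729 − 1610 = 119 bp
  3370 − 1729 = 1641 bp
  wrap: 3562 − 3370 + 114 = 306 bp
Sorted largest to smallest: 1641, 648, 439, 339, 306, 119, 70 bp.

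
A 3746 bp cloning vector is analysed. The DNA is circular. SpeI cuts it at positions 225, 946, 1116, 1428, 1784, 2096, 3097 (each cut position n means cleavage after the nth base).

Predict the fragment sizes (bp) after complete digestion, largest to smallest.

1001, 874, 721, 356, 312, 312, 170 bp

Circular molecule, 7 cuts → 7 fragments:
  946 − 225 = 721 bp
  1116 − 946 = 170 bp
  1428 − 1116 = 312 bp
  1784 − 1428 = 356 bp
  2096 − 1784 = 312 bp
  3097 − 2096 = 1001 bp
  wrap: 3746 − 3097 + 225 = 874 bp
Sorted largest to smallest: 1001, 874, 721, 356, 312, 312, 170 bp.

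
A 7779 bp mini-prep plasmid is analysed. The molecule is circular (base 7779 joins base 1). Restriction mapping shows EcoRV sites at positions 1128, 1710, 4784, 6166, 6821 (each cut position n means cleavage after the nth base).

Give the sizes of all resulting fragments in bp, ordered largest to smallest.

Circular molecule, 5 cuts → 5 fragments:
  1710 − 1128 = 582 bp
  4784 − 1710 = 3074 bp
  6166 − 4784 = 1382 bp
  6821 − 6166 = 655 bp
  wrap: 7779 − 6821 + 1128 = 2086 bp
Sorted largest to smallest: 3074, 2086, 1382, 655, 582 bp.

3074, 2086, 1382, 655, 582 bp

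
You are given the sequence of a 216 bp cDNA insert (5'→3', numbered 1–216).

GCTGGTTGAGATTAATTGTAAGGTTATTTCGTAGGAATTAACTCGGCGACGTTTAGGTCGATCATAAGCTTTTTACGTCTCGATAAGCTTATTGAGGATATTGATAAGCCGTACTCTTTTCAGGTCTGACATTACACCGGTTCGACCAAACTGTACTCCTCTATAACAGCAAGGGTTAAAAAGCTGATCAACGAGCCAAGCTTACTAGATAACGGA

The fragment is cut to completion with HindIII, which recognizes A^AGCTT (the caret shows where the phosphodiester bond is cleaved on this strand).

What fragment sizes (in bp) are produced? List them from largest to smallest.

HindIII sites (AAGCTT) start at positions 66, 85, 198.
HindIII cuts after the first base of each site, so after positions 66, 85, 198.
Linear molecule, 3 cuts → 4 fragments:
  1–66 → 66 bp
  67–85 → 19 bp
  86–198 → 113 bp
  199–216 → 18 bp
Sorted largest to smallest: 113, 66, 19, 18 bp.

113, 66, 19, 18 bp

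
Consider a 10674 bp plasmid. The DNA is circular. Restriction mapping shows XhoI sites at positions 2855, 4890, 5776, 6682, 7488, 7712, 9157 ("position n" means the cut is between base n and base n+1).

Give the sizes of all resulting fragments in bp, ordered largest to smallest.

Circular molecule, 7 cuts → 7 fragments:
  4890 − 2855 = 2035 bp
  5776 − 4890 = 886 bp
  6682 − 5776 = 906 bp
  7488 − 6682 = 806 bp
  7712 − 7488 = 224 bp
  9157 − 7712 = 1445 bp
  wrap: 10674 − 9157 + 2855 = 4372 bp
Sorted largest to smallest: 4372, 2035, 1445, 906, 886, 806, 224 bp.

4372, 2035, 1445, 906, 886, 806, 224 bp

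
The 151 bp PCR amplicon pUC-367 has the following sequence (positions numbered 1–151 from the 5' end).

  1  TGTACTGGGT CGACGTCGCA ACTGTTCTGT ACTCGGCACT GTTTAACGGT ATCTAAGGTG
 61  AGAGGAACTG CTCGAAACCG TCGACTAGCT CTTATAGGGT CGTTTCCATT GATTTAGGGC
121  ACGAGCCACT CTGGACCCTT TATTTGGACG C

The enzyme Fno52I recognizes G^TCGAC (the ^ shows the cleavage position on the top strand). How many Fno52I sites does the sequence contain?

2

GTCGAC occurs starting at positions 9, 80.
Fno52I cuts at 2 sites.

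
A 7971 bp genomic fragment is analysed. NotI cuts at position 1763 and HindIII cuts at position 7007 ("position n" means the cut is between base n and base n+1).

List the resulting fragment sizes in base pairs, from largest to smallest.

Combined cut positions (sorted): 1763, 7007.
Linear molecule, 2 cuts → 3 fragments:
  1763 − 0 = 1763 bp
  7007 − 1763 = 5244 bp
  7971 − 7007 = 964 bp
Sorted largest to smallest: 5244, 1763, 964 bp.

5244, 1763, 964 bp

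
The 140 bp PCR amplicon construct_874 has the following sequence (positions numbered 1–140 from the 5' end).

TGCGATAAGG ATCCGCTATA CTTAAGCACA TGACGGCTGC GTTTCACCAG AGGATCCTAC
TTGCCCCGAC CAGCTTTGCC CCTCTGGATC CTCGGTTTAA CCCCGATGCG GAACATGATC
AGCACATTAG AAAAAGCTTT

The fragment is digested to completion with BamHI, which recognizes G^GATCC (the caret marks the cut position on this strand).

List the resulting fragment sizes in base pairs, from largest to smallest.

BamHI sites (GGATCC) start at positions 9, 52, 86.
BamHI cuts after the first base of each site, so after positions 9, 52, 86.
Linear molecule, 3 cuts → 4 fragments:
  1–9 → 9 bp
  10–52 → 43 bp
  53–86 → 34 bp
  87–140 → 54 bp
Sorted largest to smallest: 54, 43, 34, 9 bp.

54, 43, 34, 9 bp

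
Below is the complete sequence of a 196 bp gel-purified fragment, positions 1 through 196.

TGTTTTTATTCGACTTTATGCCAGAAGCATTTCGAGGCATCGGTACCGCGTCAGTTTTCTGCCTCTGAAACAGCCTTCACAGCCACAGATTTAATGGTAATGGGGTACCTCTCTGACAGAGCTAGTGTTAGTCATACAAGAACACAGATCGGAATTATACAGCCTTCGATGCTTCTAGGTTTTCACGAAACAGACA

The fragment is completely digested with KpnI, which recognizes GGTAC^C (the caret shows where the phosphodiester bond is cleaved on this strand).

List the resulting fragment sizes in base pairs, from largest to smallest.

88, 62, 46 bp

KpnI sites (GGTACC) start at positions 42, 104.
KpnI cuts after base 5 of each site (before the last base), so after positions 46, 108.
Linear molecule, 2 cuts → 3 fragments:
  1–46 → 46 bp
  47–108 → 62 bp
  109–196 → 88 bp
Sorted largest to smallest: 88, 62, 46 bp.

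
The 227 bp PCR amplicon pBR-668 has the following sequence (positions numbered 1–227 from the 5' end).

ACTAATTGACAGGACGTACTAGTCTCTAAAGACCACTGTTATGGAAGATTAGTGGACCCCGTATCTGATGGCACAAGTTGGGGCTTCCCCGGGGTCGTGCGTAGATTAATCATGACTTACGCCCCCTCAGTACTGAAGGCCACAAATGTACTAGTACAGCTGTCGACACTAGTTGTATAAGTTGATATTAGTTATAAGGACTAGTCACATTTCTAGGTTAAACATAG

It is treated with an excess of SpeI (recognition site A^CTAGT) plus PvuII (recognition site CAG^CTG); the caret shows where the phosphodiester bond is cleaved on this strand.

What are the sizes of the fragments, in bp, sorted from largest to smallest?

SpeI sites (ACTAGT) start at positions 18, 150, 168, 200.
SpeI cuts after the first base of each site, so after positions 18, 150, 168, 200.
The PvuII site (CAGCTG) starts at position 157.
PvuII cuts after base 3 of each site, so after position 159.
Combined cut positions: 18, 150, 159, 168, 200.
Linear molecule, 5 cuts → 6 fragments:
  1–18 → 18 bp
  19–150 → 132 bp
  151–159 → 9 bp
  160–168 → 9 bp
  169–200 → 32 bp
  201–227 → 27 bp
Sorted largest to smallest: 132, 32, 27, 18, 9, 9 bp.

132, 32, 27, 18, 9, 9 bp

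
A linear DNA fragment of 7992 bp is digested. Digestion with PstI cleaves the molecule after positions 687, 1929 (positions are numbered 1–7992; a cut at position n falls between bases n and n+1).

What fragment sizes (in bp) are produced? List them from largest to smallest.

6063, 1242, 687 bp

Linear molecule, 2 cuts → 3 fragments:
  687 − 0 = 687 bp
  1929 − 687 = 1242 bp
  7992 − 1929 = 6063 bp
Sorted largest to smallest: 6063, 1242, 687 bp.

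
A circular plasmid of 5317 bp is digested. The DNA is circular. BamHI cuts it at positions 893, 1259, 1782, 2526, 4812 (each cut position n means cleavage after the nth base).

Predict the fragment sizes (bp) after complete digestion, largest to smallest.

Circular molecule, 5 cuts → 5 fragments:
  1259 − 893 = 366 bp
  1782 − 1259 = 523 bp
  2526 − 1782 = 744 bp
  4812 − 2526 = 2286 bp
  wrap: 5317 − 4812 + 893 = 1398 bp
Sorted largest to smallest: 2286, 1398, 744, 523, 366 bp.

2286, 1398, 744, 523, 366 bp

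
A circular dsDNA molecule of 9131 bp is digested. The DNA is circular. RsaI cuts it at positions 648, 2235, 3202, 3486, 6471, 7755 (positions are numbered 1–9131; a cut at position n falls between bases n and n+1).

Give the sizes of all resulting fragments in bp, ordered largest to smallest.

Circular molecule, 6 cuts → 6 fragments:
  2235 − 648 = 1587 bp
  3202 − 2235 = 967 bp
  3486 − 3202 = 284 bp
  6471 − 3486 = 2985 bp
  7755 − 6471 = 1284 bp
  wrap: 9131 − 7755 + 648 = 2024 bp
Sorted largest to smallest: 2985, 2024, 1587, 1284, 967, 284 bp.

2985, 2024, 1587, 1284, 967, 284 bp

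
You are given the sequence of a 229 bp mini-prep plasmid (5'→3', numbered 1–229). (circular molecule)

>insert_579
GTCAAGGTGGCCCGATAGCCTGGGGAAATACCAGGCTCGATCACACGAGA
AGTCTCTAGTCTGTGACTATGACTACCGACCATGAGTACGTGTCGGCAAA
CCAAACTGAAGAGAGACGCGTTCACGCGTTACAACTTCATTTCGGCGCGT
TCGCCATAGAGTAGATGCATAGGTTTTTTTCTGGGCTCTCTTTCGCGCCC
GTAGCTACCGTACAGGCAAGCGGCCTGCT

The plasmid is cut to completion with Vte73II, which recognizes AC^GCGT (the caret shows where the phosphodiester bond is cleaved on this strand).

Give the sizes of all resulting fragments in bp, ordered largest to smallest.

221, 8 bp

Vte73II sites (ACGCGT) start at positions 116, 124.
Vte73II cuts after base 2 of each site, so after positions 117, 125.
Circular molecule, 2 cuts → 2 fragments:
  118–125 → 8 bp
  126–229 then 1–117 → 104 + 117 = 221 bp
Sorted largest to smallest: 221, 8 bp.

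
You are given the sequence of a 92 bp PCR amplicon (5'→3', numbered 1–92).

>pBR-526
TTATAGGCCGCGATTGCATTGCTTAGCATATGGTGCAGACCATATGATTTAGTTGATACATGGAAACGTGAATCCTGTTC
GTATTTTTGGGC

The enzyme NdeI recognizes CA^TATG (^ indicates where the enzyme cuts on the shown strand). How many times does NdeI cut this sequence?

CATATG occurs starting at positions 27, 41.
NdeI cuts at 2 sites.

2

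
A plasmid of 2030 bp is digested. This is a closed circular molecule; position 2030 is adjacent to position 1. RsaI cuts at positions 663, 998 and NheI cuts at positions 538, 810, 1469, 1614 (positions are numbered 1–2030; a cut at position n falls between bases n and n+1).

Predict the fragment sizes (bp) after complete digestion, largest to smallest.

Combined cut positions (sorted): 538, 663, 810, 998, 1469, 1614.
Circular molecule, 6 cuts → 6 fragments:
  663 − 538 = 125 bp
  810 − 663 = 147 bp
  998 − 810 = 188 bp
  1469 − 998 = 471 bp
  1614 − 1469 = 145 bp
  wrap: 2030 − 1614 + 538 = 954 bp
Sorted largest to smallest: 954, 471, 188, 147, 145, 125 bp.

954, 471, 188, 147, 145, 125 bp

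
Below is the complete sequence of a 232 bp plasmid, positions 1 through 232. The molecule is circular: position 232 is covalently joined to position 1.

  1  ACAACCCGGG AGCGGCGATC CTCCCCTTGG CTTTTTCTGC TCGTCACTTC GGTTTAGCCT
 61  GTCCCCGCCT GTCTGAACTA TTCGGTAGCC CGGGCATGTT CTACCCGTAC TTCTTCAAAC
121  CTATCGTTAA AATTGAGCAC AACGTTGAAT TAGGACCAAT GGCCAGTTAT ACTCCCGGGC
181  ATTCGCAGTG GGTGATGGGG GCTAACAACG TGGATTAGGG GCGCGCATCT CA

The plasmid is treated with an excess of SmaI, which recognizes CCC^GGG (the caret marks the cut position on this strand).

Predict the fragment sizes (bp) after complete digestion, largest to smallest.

SmaI sites (CCCGGG) start at positions 5, 89, 174.
SmaI cuts after base 3 of each site, so after positions 7, 91, 176.
Circular molecule, 3 cuts → 3 fragments:
  8–91 → 84 bp
  92–176 → 85 bp
  177–232 then 1–7 → 56 + 7 = 63 bp
Sorted largest to smallest: 85, 84, 63 bp.

85, 84, 63 bp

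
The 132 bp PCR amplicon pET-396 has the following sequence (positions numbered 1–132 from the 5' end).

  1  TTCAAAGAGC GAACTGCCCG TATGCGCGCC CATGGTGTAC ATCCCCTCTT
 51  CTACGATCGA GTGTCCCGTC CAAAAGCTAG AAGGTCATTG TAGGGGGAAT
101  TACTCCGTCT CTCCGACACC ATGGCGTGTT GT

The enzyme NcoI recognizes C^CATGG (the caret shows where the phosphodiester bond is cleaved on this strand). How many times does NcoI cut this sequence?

2

CCATGG occurs starting at positions 30, 119.
NcoI cuts at 2 sites.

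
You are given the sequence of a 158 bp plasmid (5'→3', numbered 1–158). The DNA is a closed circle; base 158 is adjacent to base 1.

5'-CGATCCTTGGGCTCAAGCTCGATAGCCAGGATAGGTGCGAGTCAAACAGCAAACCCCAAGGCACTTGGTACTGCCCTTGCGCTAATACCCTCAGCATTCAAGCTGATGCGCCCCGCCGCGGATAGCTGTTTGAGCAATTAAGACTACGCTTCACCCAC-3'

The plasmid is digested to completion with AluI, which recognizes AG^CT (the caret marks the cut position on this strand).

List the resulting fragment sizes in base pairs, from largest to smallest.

85, 50, 23 bp

AluI sites (AGCT) start at positions 16, 101, 124.
AluI cuts after base 2 of each site, so after positions 17, 102, 125.
Circular molecule, 3 cuts → 3 fragments:
  18–102 → 85 bp
  103–125 → 23 bp
  126–158 then 1–17 → 33 + 17 = 50 bp
Sorted largest to smallest: 85, 50, 23 bp.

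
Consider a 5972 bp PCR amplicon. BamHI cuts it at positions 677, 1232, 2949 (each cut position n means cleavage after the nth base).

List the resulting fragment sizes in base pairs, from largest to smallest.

Linear molecule, 3 cuts → 4 fragments:
  677 − 0 = 677 bp
  1232 − 677 = 555 bp
  2949 − 1232 = 1717 bp
  5972 − 2949 = 3023 bp
Sorted largest to smallest: 3023, 1717, 677, 555 bp.

3023, 1717, 677, 555 bp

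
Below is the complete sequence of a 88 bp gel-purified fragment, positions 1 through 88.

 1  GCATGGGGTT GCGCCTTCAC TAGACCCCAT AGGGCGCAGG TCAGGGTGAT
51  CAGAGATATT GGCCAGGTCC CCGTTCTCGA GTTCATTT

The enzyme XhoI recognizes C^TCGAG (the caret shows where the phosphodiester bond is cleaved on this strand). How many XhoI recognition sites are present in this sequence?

CTCGAG occurs starting at position 76.
XhoI cuts at 1 site.

1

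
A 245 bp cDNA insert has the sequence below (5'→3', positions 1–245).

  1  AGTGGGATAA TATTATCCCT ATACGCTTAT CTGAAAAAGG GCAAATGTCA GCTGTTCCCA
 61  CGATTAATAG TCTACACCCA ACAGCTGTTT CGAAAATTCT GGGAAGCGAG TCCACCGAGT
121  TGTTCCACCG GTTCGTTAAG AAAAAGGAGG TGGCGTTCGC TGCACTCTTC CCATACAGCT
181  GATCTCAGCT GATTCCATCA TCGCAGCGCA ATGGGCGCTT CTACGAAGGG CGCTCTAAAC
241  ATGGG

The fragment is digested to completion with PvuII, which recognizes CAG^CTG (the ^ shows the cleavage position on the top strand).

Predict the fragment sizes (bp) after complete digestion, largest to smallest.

94, 57, 51, 33, 10 bp

PvuII sites (CAGCTG) start at positions 49, 82, 176, 186.
PvuII cuts after base 3 of each site, so after positions 51, 84, 178, 188.
Linear molecule, 4 cuts → 5 fragments:
  1–51 → 51 bp
  52–84 → 33 bp
  85–178 → 94 bp
  179–188 → 10 bp
  189–245 → 57 bp
Sorted largest to smallest: 94, 57, 51, 33, 10 bp.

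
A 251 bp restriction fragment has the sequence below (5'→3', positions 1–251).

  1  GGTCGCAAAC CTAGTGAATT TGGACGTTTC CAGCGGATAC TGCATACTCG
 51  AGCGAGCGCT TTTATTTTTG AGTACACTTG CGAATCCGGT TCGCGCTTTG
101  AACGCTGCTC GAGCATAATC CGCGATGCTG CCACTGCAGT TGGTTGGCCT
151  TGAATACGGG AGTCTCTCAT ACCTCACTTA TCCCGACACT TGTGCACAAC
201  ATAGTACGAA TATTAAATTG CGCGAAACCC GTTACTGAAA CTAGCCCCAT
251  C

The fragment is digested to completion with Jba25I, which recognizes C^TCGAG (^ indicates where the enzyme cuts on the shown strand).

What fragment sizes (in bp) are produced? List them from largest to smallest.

143, 61, 47 bp

Jba25I sites (CTCGAG) start at positions 47, 108.
Jba25I cuts after the first base of each site, so after positions 47, 108.
Linear molecule, 2 cuts → 3 fragments:
  1–47 → 47 bp
  48–108 → 61 bp
  109–251 → 143 bp
Sorted largest to smallest: 143, 61, 47 bp.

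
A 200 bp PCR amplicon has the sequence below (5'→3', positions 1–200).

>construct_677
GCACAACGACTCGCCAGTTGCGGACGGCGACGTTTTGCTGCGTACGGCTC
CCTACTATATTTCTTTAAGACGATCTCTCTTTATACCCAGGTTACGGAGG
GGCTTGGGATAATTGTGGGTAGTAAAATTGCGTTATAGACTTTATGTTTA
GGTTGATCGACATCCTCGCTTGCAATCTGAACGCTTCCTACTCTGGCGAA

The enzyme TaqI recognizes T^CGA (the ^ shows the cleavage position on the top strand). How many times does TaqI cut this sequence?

1

TCGA occurs starting at position 157.
TaqI cuts at 1 site.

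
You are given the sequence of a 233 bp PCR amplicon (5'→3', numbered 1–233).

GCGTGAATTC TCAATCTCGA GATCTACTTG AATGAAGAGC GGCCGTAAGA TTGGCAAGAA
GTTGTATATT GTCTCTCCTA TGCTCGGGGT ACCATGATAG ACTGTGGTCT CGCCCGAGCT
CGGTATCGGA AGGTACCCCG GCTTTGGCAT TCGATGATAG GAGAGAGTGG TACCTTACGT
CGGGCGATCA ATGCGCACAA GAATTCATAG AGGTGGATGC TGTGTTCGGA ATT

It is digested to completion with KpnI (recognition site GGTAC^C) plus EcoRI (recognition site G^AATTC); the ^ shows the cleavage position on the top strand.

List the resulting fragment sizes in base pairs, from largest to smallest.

KpnI sites (GGTACC) start at positions 88, 132, 169.
KpnI cuts after base 5 of each site (before the last base), so after positions 92, 136, 173.
EcoRI sites (GAATTC) start at positions 5, 201.
EcoRI cuts after the first base of each site, so after positions 5, 201.
Combined cut positions: 5, 92, 136, 173, 201.
Linear molecule, 5 cuts → 6 fragments:
  1–5 → 5 bp
  6–92 → 87 bp
  93–136 → 44 bp
  137–173 → 37 bp
  174–201 → 28 bp
  202–233 → 32 bp
Sorted largest to smallest: 87, 44, 37, 32, 28, 5 bp.

87, 44, 37, 32, 28, 5 bp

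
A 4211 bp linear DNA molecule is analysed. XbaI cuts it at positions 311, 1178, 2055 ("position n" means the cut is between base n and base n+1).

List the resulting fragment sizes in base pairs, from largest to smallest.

Linear molecule, 3 cuts → 4 fragments:
  311 − 0 = 311 bp
  1178 − 311 = 867 bp
  2055 − 1178 = 877 bp
  4211 − 2055 = 2156 bp
Sorted largest to smallest: 2156, 877, 867, 311 bp.

2156, 877, 867, 311 bp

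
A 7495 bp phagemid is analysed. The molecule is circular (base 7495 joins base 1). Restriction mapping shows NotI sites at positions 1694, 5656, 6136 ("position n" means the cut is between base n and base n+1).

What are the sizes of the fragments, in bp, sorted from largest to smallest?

Circular molecule, 3 cuts → 3 fragments:
  5656 − 1694 = 3962 bp
  6136 − 5656 = 480 bp
  wrap: 7495 − 6136 + 1694 = 3053 bp
Sorted largest to smallest: 3962, 3053, 480 bp.

3962, 3053, 480 bp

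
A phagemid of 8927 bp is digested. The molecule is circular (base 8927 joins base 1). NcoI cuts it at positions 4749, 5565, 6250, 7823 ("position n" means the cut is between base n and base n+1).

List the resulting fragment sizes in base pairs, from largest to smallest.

Circular molecule, 4 cuts → 4 fragments:
  5565 − 4749 = 816 bp
  6250 − 5565 = 685 bp
  7823 − 6250 = 1573 bp
  wrap: 8927 − 7823 + 4749 = 5853 bp
Sorted largest to smallest: 5853, 1573, 816, 685 bp.

5853, 1573, 816, 685 bp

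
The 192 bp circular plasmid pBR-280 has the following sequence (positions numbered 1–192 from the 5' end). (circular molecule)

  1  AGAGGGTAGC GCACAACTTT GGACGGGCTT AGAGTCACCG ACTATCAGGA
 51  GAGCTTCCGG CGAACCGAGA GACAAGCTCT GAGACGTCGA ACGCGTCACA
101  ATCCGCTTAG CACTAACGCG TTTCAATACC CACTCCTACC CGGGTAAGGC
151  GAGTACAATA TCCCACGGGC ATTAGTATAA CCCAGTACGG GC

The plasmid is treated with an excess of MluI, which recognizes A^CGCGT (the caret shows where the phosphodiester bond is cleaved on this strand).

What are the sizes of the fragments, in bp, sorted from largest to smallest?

167, 25 bp

MluI sites (ACGCGT) start at positions 91, 116.
MluI cuts after the first base of each site, so after positions 91, 116.
Circular molecule, 2 cuts → 2 fragments:
  92–116 → 25 bp
  117–192 then 1–91 → 76 + 91 = 167 bp
Sorted largest to smallest: 167, 25 bp.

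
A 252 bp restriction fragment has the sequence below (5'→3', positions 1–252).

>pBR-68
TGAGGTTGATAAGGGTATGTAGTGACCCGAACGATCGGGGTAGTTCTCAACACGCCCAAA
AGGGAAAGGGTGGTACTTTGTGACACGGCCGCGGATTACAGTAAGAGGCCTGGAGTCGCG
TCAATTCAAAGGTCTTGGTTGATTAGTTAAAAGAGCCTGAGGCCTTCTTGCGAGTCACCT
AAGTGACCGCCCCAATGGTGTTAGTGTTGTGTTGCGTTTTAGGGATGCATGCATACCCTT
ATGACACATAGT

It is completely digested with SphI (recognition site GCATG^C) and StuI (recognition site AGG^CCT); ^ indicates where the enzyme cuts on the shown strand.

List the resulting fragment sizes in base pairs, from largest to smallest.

108, 69, 54, 21 bp

The SphI site (GCATGC) starts at position 227.
SphI cuts after base 5 of each site (before the last base), so after position 231.
StuI sites (AGGCCT) start at positions 106, 160.
StuI cuts after base 3 of each site, so after positions 108, 162.
Combined cut positions: 108, 162, 231.
Linear molecule, 3 cuts → 4 fragments:
  1–108 → 108 bp
  109–162 → 54 bp
  163–231 → 69 bp
  232–252 → 21 bp
Sorted largest to smallest: 108, 69, 54, 21 bp.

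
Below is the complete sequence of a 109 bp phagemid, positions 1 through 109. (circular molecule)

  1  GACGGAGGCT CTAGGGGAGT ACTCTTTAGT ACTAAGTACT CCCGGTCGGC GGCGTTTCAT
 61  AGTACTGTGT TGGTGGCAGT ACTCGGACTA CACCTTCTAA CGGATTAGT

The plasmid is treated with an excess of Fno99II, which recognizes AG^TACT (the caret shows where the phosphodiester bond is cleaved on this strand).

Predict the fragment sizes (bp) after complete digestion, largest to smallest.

49, 26, 17, 10, 7 bp

Fno99II sites (AGTACT) start at positions 18, 28, 35, 61, 78.
Fno99II cuts after base 2 of each site, so after positions 19, 29, 36, 62, 79.
Circular molecule, 5 cuts → 5 fragments:
  20–29 → 10 bp
  30–36 → 7 bp
  37–62 → 26 bp
  63–79 → 17 bp
  80–109 then 1–19 → 30 + 19 = 49 bp
Sorted largest to smallest: 49, 26, 17, 10, 7 bp.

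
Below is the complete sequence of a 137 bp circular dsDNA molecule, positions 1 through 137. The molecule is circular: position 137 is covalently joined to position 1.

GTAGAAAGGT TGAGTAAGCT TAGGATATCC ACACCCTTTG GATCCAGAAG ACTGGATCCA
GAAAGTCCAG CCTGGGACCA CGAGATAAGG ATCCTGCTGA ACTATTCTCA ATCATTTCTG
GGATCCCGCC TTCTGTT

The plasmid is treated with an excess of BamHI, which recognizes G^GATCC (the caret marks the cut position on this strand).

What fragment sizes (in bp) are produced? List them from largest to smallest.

56, 35, 32, 14 bp

BamHI sites (GGATCC) start at positions 40, 54, 89, 121.
BamHI cuts after the first base of each site, so after positions 40, 54, 89, 121.
Circular molecule, 4 cuts → 4 fragments:
  41–54 → 14 bp
  55–89 → 35 bp
  90–121 → 32 bp
  122–137 then 1–40 → 16 + 40 = 56 bp
Sorted largest to smallest: 56, 35, 32, 14 bp.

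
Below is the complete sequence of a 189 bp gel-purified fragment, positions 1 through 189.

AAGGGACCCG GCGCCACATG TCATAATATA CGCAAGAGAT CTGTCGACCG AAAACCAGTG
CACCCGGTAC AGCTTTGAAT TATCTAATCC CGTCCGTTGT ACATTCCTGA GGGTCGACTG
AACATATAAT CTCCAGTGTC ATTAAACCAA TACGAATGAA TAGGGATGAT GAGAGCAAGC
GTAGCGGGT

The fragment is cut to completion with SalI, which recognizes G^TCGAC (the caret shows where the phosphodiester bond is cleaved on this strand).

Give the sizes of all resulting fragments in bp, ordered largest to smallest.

SalI sites (GTCGAC) start at positions 43, 113.
SalI cuts after the first base of each site, so after positions 43, 113.
Linear molecule, 2 cuts → 3 fragments:
  1–43 → 43 bp
  44–113 → 70 bp
  114–189 → 76 bp
Sorted largest to smallest: 76, 70, 43 bp.

76, 70, 43 bp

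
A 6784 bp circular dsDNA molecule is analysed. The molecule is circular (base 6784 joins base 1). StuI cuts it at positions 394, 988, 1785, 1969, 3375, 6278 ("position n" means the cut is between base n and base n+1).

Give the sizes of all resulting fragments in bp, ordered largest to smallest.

2903, 1406, 900, 797, 594, 184 bp

Circular molecule, 6 cuts → 6 fragments:
  988 − 394 = 594 bp
  1785 − 988 = 797 bp
  1969 − 1785 = 184 bp
  3375 − 1969 = 1406 bp
  6278 − 3375 = 2903 bp
  wrap: 6784 − 6278 + 394 = 900 bp
Sorted largest to smallest: 2903, 1406, 900, 797, 594, 184 bp.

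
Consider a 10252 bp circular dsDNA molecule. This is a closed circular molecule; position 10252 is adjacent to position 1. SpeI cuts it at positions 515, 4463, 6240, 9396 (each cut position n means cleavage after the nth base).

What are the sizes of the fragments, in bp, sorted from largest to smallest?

3948, 3156, 1777, 1371 bp

Circular molecule, 4 cuts → 4 fragments:
  4463 − 515 = 3948 bp
  6240 − 4463 = 1777 bp
  9396 − 6240 = 3156 bp
  wrap: 10252 − 9396 + 515 = 1371 bp
Sorted largest to smallest: 3948, 3156, 1777, 1371 bp.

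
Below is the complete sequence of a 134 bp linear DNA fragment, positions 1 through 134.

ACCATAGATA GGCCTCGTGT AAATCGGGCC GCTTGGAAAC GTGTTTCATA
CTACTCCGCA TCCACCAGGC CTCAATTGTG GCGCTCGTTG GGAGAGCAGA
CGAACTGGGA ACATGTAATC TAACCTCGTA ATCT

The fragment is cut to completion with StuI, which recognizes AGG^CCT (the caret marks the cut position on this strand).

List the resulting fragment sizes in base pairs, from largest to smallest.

65, 57, 12 bp

StuI sites (AGGCCT) start at positions 10, 67.
StuI cuts after base 3 of each site, so after positions 12, 69.
Linear molecule, 2 cuts → 3 fragments:
  1–12 → 12 bp
  13–69 → 57 bp
  70–134 → 65 bp
Sorted largest to smallest: 65, 57, 12 bp.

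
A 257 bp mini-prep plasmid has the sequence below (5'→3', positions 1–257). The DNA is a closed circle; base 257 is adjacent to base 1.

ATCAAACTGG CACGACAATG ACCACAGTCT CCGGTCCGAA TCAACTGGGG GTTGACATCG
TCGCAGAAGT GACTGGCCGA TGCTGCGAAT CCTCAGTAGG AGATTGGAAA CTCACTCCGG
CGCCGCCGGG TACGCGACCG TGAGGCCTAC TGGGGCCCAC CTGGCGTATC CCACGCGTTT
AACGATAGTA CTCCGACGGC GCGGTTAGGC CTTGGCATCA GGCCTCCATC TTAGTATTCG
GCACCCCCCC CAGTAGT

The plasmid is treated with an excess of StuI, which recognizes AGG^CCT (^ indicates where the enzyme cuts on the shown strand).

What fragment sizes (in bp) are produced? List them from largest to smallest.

180, 64, 13 bp

StuI sites (AGGCCT) start at positions 143, 207, 220.
StuI cuts after base 3 of each site, so after positions 145, 209, 222.
Circular molecule, 3 cuts → 3 fragments:
  146–209 → 64 bp
  210–222 → 13 bp
  223–257 then 1–145 → 35 + 145 = 180 bp
Sorted largest to smallest: 180, 64, 13 bp.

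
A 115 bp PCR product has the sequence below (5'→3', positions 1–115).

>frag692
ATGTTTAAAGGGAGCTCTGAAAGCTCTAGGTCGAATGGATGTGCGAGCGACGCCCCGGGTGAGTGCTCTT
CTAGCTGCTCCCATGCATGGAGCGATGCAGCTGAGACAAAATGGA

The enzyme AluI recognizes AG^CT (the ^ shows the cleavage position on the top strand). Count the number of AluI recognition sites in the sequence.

AGCT occurs starting at positions 13, 22, 73, 99.
AluI cuts at 4 sites.

4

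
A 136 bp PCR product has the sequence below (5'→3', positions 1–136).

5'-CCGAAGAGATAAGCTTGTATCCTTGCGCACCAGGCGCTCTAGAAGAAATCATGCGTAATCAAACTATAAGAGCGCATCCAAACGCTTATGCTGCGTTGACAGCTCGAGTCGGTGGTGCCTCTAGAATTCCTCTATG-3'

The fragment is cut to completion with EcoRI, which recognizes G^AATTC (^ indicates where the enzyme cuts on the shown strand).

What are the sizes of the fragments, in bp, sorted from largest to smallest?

124, 12 bp

The EcoRI site (GAATTC) starts at position 124.
EcoRI cuts after the first base of each site, so after position 124.
Linear molecule, 1 cut → 2 fragments:
  1–124 → 124 bp
  125–136 → 12 bp
Sorted largest to smallest: 124, 12 bp.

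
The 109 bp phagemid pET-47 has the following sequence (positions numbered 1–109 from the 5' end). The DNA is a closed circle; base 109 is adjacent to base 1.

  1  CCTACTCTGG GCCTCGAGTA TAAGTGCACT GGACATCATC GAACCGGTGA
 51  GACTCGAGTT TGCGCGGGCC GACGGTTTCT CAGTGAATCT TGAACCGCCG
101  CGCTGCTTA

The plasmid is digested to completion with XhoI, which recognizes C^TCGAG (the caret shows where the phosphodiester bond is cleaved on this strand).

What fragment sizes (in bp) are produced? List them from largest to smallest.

XhoI sites (CTCGAG) start at positions 13, 53.
XhoI cuts after the first base of each site, so after positions 13, 53.
Circular molecule, 2 cuts → 2 fragments:
  14–53 → 40 bp
  54–109 then 1–13 → 56 + 13 = 69 bp
Sorted largest to smallest: 69, 40 bp.

69, 40 bp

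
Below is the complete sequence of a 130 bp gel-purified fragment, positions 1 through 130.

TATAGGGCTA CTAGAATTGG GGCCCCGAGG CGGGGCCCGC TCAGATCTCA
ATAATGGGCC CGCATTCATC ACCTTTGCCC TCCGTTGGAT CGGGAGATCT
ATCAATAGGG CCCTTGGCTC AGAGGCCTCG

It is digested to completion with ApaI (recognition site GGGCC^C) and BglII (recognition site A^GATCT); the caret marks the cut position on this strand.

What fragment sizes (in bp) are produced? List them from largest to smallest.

35, 24, 18, 17, 17, 13, 6 bp

ApaI sites (GGGCCC) start at positions 20, 33, 56, 108.
ApaI cuts after base 5 of each site (before the last base), so after positions 24, 37, 60, 112.
BglII sites (AGATCT) start at positions 43, 95.
BglII cuts after the first base of each site, so after positions 43, 95.
Combined cut positions: 24, 37, 43, 60, 95, 112.
Linear molecule, 6 cuts → 7 fragments:
  1–24 → 24 bp
  25–37 → 13 bp
  38–43 → 6 bp
  44–60 → 17 bp
  61–95 → 35 bp
  96–112 → 17 bp
  113–130 → 18 bp
Sorted largest to smallest: 35, 24, 18, 17, 17, 13, 6 bp.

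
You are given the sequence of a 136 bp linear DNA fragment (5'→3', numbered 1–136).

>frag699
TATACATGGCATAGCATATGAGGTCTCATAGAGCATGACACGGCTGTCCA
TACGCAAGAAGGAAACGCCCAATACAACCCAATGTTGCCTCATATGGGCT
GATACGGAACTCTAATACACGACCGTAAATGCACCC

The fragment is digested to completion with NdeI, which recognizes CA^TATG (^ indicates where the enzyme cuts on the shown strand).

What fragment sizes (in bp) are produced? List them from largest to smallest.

NdeI sites (CATATG) start at positions 15, 91.
NdeI cuts after base 2 of each site, so after positions 16, 92.
Linear molecule, 2 cuts → 3 fragments:
  1–16 → 16 bp
  17–92 → 76 bp
  93–136 → 44 bp
Sorted largest to smallest: 76, 44, 16 bp.

76, 44, 16 bp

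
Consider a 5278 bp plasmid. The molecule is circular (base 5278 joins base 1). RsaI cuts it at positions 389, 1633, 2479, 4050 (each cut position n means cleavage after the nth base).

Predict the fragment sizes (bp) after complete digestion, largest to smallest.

Circular molecule, 4 cuts → 4 fragments:
  1633 − 389 = 1244 bp
  2479 − 1633 = 846 bp
  4050 − 2479 = 1571 bp
  wrap: 5278 − 4050 + 389 = 1617 bp
Sorted largest to smallest: 1617, 1571, 1244, 846 bp.

1617, 1571, 1244, 846 bp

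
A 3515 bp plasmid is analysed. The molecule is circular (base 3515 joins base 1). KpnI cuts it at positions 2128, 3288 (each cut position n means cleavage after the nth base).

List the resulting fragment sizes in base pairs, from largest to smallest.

Circular molecule, 2 cuts → 2 fragments:
  3288 − 2128 = 1160 bp
  wrap: 3515 − 3288 + 2128 = 2355 bp
Sorted largest to smallest: 2355, 1160 bp.

2355, 1160 bp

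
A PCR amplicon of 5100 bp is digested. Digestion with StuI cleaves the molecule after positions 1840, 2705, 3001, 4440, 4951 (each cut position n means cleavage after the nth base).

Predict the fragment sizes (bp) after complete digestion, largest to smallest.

Linear molecule, 5 cuts → 6 fragments:
  1840 − 0 = 1840 bp
  2705 − 1840 = 865 bp
  3001 − 2705 = 296 bp
  4440 − 3001 = 1439 bp
  4951 − 4440 = 511 bp
  5100 − 4951 = 149 bp
Sorted largest to smallest: 1840, 1439, 865, 511, 296, 149 bp.

1840, 1439, 865, 511, 296, 149 bp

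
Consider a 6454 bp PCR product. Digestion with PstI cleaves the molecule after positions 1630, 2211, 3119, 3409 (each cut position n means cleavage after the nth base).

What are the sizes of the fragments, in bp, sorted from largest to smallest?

3045, 1630, 908, 581, 290 bp

Linear molecule, 4 cuts → 5 fragments:
  1630 − 0 = 1630 bp
  2211 − 1630 = 581 bp
  3119 − 2211 = 908 bp
  3409 − 3119 = 290 bp
  6454 − 3409 = 3045 bp
Sorted largest to smallest: 3045, 1630, 908, 581, 290 bp.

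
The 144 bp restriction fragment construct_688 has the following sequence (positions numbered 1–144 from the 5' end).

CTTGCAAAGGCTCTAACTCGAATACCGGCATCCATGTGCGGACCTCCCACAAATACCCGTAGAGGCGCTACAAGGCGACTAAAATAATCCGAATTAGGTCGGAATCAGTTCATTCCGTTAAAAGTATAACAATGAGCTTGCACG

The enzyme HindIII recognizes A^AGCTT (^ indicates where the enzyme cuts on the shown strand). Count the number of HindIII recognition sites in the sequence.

0

No occurrence of AAGCTT is present in the sequence.
HindIII does not cut: 0 sites.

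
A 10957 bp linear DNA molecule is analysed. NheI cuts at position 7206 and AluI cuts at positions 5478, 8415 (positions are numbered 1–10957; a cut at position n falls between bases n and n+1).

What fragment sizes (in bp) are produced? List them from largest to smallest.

5478, 2542, 1728, 1209 bp

Combined cut positions (sorted): 5478, 7206, 8415.
Linear molecule, 3 cuts → 4 fragments:
  5478 − 0 = 5478 bp
  7206 − 5478 = 1728 bp
  8415 − 7206 = 1209 bp
  10957 − 8415 = 2542 bp
Sorted largest to smallest: 5478, 2542, 1728, 1209 bp.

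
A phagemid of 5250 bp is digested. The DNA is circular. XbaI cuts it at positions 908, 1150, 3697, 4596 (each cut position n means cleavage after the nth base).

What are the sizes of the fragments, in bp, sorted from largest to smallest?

Circular molecule, 4 cuts → 4 fragments:
  1150 − 908 = 242 bp
  3697 − 1150 = 2547 bp
  4596 − 3697 = 899 bp
  wrap: 5250 − 4596 + 908 = 1562 bp
Sorted largest to smallest: 2547, 1562, 899, 242 bp.

2547, 1562, 899, 242 bp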